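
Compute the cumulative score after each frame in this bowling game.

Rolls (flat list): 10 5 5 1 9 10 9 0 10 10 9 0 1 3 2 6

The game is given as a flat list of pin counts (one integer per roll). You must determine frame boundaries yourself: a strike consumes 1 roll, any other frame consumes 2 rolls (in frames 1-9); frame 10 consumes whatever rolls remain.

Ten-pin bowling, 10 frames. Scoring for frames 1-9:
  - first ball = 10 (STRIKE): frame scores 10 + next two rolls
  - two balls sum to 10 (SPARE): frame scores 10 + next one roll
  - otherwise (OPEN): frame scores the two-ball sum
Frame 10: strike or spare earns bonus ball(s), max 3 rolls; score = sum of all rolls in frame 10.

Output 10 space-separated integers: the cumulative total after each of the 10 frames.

Answer: 20 31 51 70 79 108 127 136 140 148

Derivation:
Frame 1: STRIKE. 10 + next two rolls (5+5) = 20. Cumulative: 20
Frame 2: SPARE (5+5=10). 10 + next roll (1) = 11. Cumulative: 31
Frame 3: SPARE (1+9=10). 10 + next roll (10) = 20. Cumulative: 51
Frame 4: STRIKE. 10 + next two rolls (9+0) = 19. Cumulative: 70
Frame 5: OPEN (9+0=9). Cumulative: 79
Frame 6: STRIKE. 10 + next two rolls (10+9) = 29. Cumulative: 108
Frame 7: STRIKE. 10 + next two rolls (9+0) = 19. Cumulative: 127
Frame 8: OPEN (9+0=9). Cumulative: 136
Frame 9: OPEN (1+3=4). Cumulative: 140
Frame 10: OPEN. Sum of all frame-10 rolls (2+6) = 8. Cumulative: 148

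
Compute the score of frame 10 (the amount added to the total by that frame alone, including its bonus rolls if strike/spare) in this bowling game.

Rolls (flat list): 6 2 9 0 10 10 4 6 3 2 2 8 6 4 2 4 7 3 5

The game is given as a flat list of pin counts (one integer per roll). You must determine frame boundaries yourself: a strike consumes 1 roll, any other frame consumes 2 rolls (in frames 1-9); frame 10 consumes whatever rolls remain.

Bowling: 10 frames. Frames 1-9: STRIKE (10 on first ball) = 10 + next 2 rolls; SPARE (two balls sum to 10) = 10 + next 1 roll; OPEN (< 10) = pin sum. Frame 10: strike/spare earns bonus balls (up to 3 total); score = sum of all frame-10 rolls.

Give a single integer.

Answer: 15

Derivation:
Frame 1: OPEN (6+2=8). Cumulative: 8
Frame 2: OPEN (9+0=9). Cumulative: 17
Frame 3: STRIKE. 10 + next two rolls (10+4) = 24. Cumulative: 41
Frame 4: STRIKE. 10 + next two rolls (4+6) = 20. Cumulative: 61
Frame 5: SPARE (4+6=10). 10 + next roll (3) = 13. Cumulative: 74
Frame 6: OPEN (3+2=5). Cumulative: 79
Frame 7: SPARE (2+8=10). 10 + next roll (6) = 16. Cumulative: 95
Frame 8: SPARE (6+4=10). 10 + next roll (2) = 12. Cumulative: 107
Frame 9: OPEN (2+4=6). Cumulative: 113
Frame 10: SPARE. Sum of all frame-10 rolls (7+3+5) = 15. Cumulative: 128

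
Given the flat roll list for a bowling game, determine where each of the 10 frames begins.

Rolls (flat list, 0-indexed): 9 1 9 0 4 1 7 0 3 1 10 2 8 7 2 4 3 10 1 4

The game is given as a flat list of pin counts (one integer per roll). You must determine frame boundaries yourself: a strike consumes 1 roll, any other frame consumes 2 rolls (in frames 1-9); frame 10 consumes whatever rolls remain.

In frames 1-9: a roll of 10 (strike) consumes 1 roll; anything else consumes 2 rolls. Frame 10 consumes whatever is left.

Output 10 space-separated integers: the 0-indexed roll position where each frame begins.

Answer: 0 2 4 6 8 10 11 13 15 17

Derivation:
Frame 1 starts at roll index 0: rolls=9,1 (sum=10), consumes 2 rolls
Frame 2 starts at roll index 2: rolls=9,0 (sum=9), consumes 2 rolls
Frame 3 starts at roll index 4: rolls=4,1 (sum=5), consumes 2 rolls
Frame 4 starts at roll index 6: rolls=7,0 (sum=7), consumes 2 rolls
Frame 5 starts at roll index 8: rolls=3,1 (sum=4), consumes 2 rolls
Frame 6 starts at roll index 10: roll=10 (strike), consumes 1 roll
Frame 7 starts at roll index 11: rolls=2,8 (sum=10), consumes 2 rolls
Frame 8 starts at roll index 13: rolls=7,2 (sum=9), consumes 2 rolls
Frame 9 starts at roll index 15: rolls=4,3 (sum=7), consumes 2 rolls
Frame 10 starts at roll index 17: 3 remaining rolls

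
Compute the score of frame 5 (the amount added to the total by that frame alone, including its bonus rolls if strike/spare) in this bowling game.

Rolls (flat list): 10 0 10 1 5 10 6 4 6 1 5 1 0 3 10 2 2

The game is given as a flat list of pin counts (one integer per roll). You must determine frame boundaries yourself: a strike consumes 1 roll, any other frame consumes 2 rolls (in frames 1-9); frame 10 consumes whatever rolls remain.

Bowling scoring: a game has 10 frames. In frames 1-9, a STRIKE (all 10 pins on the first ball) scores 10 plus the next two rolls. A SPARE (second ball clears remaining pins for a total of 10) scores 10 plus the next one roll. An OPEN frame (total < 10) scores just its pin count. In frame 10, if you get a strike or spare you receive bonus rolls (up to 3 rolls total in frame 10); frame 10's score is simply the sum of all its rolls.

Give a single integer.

Frame 1: STRIKE. 10 + next two rolls (0+10) = 20. Cumulative: 20
Frame 2: SPARE (0+10=10). 10 + next roll (1) = 11. Cumulative: 31
Frame 3: OPEN (1+5=6). Cumulative: 37
Frame 4: STRIKE. 10 + next two rolls (6+4) = 20. Cumulative: 57
Frame 5: SPARE (6+4=10). 10 + next roll (6) = 16. Cumulative: 73
Frame 6: OPEN (6+1=7). Cumulative: 80
Frame 7: OPEN (5+1=6). Cumulative: 86

Answer: 16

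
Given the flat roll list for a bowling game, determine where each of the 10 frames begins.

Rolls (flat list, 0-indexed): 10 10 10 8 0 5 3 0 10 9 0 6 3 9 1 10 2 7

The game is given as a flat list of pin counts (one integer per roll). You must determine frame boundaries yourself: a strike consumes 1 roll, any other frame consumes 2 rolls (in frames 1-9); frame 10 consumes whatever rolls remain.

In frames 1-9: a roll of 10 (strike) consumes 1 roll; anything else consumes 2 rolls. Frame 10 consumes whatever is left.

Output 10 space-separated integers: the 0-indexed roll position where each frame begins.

Frame 1 starts at roll index 0: roll=10 (strike), consumes 1 roll
Frame 2 starts at roll index 1: roll=10 (strike), consumes 1 roll
Frame 3 starts at roll index 2: roll=10 (strike), consumes 1 roll
Frame 4 starts at roll index 3: rolls=8,0 (sum=8), consumes 2 rolls
Frame 5 starts at roll index 5: rolls=5,3 (sum=8), consumes 2 rolls
Frame 6 starts at roll index 7: rolls=0,10 (sum=10), consumes 2 rolls
Frame 7 starts at roll index 9: rolls=9,0 (sum=9), consumes 2 rolls
Frame 8 starts at roll index 11: rolls=6,3 (sum=9), consumes 2 rolls
Frame 9 starts at roll index 13: rolls=9,1 (sum=10), consumes 2 rolls
Frame 10 starts at roll index 15: 3 remaining rolls

Answer: 0 1 2 3 5 7 9 11 13 15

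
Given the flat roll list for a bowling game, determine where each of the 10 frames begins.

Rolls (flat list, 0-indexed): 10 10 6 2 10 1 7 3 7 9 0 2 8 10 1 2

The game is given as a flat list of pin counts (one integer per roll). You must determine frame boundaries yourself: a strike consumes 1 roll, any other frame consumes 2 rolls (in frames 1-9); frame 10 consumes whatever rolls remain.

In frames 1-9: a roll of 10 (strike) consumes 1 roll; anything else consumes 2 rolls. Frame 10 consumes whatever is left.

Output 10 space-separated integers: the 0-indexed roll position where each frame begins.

Frame 1 starts at roll index 0: roll=10 (strike), consumes 1 roll
Frame 2 starts at roll index 1: roll=10 (strike), consumes 1 roll
Frame 3 starts at roll index 2: rolls=6,2 (sum=8), consumes 2 rolls
Frame 4 starts at roll index 4: roll=10 (strike), consumes 1 roll
Frame 5 starts at roll index 5: rolls=1,7 (sum=8), consumes 2 rolls
Frame 6 starts at roll index 7: rolls=3,7 (sum=10), consumes 2 rolls
Frame 7 starts at roll index 9: rolls=9,0 (sum=9), consumes 2 rolls
Frame 8 starts at roll index 11: rolls=2,8 (sum=10), consumes 2 rolls
Frame 9 starts at roll index 13: roll=10 (strike), consumes 1 roll
Frame 10 starts at roll index 14: 2 remaining rolls

Answer: 0 1 2 4 5 7 9 11 13 14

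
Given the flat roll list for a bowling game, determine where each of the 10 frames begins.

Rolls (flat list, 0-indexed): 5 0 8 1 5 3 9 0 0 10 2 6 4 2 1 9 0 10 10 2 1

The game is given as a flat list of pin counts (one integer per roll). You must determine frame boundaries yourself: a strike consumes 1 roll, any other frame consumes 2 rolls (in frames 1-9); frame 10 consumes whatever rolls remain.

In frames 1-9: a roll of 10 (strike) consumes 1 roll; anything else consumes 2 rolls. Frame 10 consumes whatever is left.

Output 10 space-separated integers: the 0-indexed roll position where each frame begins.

Answer: 0 2 4 6 8 10 12 14 16 18

Derivation:
Frame 1 starts at roll index 0: rolls=5,0 (sum=5), consumes 2 rolls
Frame 2 starts at roll index 2: rolls=8,1 (sum=9), consumes 2 rolls
Frame 3 starts at roll index 4: rolls=5,3 (sum=8), consumes 2 rolls
Frame 4 starts at roll index 6: rolls=9,0 (sum=9), consumes 2 rolls
Frame 5 starts at roll index 8: rolls=0,10 (sum=10), consumes 2 rolls
Frame 6 starts at roll index 10: rolls=2,6 (sum=8), consumes 2 rolls
Frame 7 starts at roll index 12: rolls=4,2 (sum=6), consumes 2 rolls
Frame 8 starts at roll index 14: rolls=1,9 (sum=10), consumes 2 rolls
Frame 9 starts at roll index 16: rolls=0,10 (sum=10), consumes 2 rolls
Frame 10 starts at roll index 18: 3 remaining rolls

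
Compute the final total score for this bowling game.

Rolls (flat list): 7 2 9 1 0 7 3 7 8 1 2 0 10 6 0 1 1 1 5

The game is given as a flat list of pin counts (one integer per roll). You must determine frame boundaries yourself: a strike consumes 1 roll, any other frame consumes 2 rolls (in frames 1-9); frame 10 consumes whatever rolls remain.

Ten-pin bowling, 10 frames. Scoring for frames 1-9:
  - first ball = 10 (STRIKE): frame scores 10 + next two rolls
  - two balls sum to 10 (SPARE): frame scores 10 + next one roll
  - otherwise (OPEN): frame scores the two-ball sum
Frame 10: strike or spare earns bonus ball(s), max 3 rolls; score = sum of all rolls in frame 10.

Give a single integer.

Frame 1: OPEN (7+2=9). Cumulative: 9
Frame 2: SPARE (9+1=10). 10 + next roll (0) = 10. Cumulative: 19
Frame 3: OPEN (0+7=7). Cumulative: 26
Frame 4: SPARE (3+7=10). 10 + next roll (8) = 18. Cumulative: 44
Frame 5: OPEN (8+1=9). Cumulative: 53
Frame 6: OPEN (2+0=2). Cumulative: 55
Frame 7: STRIKE. 10 + next two rolls (6+0) = 16. Cumulative: 71
Frame 8: OPEN (6+0=6). Cumulative: 77
Frame 9: OPEN (1+1=2). Cumulative: 79
Frame 10: OPEN. Sum of all frame-10 rolls (1+5) = 6. Cumulative: 85

Answer: 85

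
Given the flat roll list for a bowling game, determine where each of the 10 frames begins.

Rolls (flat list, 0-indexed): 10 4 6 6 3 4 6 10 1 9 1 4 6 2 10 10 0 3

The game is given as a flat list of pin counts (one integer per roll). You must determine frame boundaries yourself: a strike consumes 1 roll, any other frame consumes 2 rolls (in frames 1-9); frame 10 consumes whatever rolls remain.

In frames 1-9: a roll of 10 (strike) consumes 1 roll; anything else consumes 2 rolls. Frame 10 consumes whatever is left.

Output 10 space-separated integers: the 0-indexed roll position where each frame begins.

Answer: 0 1 3 5 7 8 10 12 14 15

Derivation:
Frame 1 starts at roll index 0: roll=10 (strike), consumes 1 roll
Frame 2 starts at roll index 1: rolls=4,6 (sum=10), consumes 2 rolls
Frame 3 starts at roll index 3: rolls=6,3 (sum=9), consumes 2 rolls
Frame 4 starts at roll index 5: rolls=4,6 (sum=10), consumes 2 rolls
Frame 5 starts at roll index 7: roll=10 (strike), consumes 1 roll
Frame 6 starts at roll index 8: rolls=1,9 (sum=10), consumes 2 rolls
Frame 7 starts at roll index 10: rolls=1,4 (sum=5), consumes 2 rolls
Frame 8 starts at roll index 12: rolls=6,2 (sum=8), consumes 2 rolls
Frame 9 starts at roll index 14: roll=10 (strike), consumes 1 roll
Frame 10 starts at roll index 15: 3 remaining rolls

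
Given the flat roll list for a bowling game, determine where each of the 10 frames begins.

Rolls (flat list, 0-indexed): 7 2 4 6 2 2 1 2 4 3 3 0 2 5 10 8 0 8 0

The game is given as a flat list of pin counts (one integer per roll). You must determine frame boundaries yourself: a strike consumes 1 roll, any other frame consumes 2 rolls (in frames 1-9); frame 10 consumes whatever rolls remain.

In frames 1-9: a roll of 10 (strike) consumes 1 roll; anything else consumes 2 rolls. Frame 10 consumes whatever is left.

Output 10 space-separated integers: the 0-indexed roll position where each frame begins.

Answer: 0 2 4 6 8 10 12 14 15 17

Derivation:
Frame 1 starts at roll index 0: rolls=7,2 (sum=9), consumes 2 rolls
Frame 2 starts at roll index 2: rolls=4,6 (sum=10), consumes 2 rolls
Frame 3 starts at roll index 4: rolls=2,2 (sum=4), consumes 2 rolls
Frame 4 starts at roll index 6: rolls=1,2 (sum=3), consumes 2 rolls
Frame 5 starts at roll index 8: rolls=4,3 (sum=7), consumes 2 rolls
Frame 6 starts at roll index 10: rolls=3,0 (sum=3), consumes 2 rolls
Frame 7 starts at roll index 12: rolls=2,5 (sum=7), consumes 2 rolls
Frame 8 starts at roll index 14: roll=10 (strike), consumes 1 roll
Frame 9 starts at roll index 15: rolls=8,0 (sum=8), consumes 2 rolls
Frame 10 starts at roll index 17: 2 remaining rolls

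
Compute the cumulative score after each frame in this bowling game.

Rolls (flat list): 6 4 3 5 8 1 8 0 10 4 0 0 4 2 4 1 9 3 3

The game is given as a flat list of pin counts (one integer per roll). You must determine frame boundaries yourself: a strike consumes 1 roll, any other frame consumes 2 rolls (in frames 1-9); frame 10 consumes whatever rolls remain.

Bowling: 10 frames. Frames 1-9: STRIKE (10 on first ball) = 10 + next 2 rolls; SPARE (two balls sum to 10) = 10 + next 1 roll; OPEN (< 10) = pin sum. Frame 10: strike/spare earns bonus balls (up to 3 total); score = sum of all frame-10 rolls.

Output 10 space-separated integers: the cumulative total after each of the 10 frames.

Frame 1: SPARE (6+4=10). 10 + next roll (3) = 13. Cumulative: 13
Frame 2: OPEN (3+5=8). Cumulative: 21
Frame 3: OPEN (8+1=9). Cumulative: 30
Frame 4: OPEN (8+0=8). Cumulative: 38
Frame 5: STRIKE. 10 + next two rolls (4+0) = 14. Cumulative: 52
Frame 6: OPEN (4+0=4). Cumulative: 56
Frame 7: OPEN (0+4=4). Cumulative: 60
Frame 8: OPEN (2+4=6). Cumulative: 66
Frame 9: SPARE (1+9=10). 10 + next roll (3) = 13. Cumulative: 79
Frame 10: OPEN. Sum of all frame-10 rolls (3+3) = 6. Cumulative: 85

Answer: 13 21 30 38 52 56 60 66 79 85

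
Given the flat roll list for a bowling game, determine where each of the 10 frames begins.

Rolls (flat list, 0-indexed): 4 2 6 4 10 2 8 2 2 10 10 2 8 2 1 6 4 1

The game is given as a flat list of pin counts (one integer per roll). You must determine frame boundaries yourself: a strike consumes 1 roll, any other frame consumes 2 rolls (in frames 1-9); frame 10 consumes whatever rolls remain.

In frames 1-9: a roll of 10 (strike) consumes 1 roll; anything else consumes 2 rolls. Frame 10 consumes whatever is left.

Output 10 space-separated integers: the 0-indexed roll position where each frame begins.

Frame 1 starts at roll index 0: rolls=4,2 (sum=6), consumes 2 rolls
Frame 2 starts at roll index 2: rolls=6,4 (sum=10), consumes 2 rolls
Frame 3 starts at roll index 4: roll=10 (strike), consumes 1 roll
Frame 4 starts at roll index 5: rolls=2,8 (sum=10), consumes 2 rolls
Frame 5 starts at roll index 7: rolls=2,2 (sum=4), consumes 2 rolls
Frame 6 starts at roll index 9: roll=10 (strike), consumes 1 roll
Frame 7 starts at roll index 10: roll=10 (strike), consumes 1 roll
Frame 8 starts at roll index 11: rolls=2,8 (sum=10), consumes 2 rolls
Frame 9 starts at roll index 13: rolls=2,1 (sum=3), consumes 2 rolls
Frame 10 starts at roll index 15: 3 remaining rolls

Answer: 0 2 4 5 7 9 10 11 13 15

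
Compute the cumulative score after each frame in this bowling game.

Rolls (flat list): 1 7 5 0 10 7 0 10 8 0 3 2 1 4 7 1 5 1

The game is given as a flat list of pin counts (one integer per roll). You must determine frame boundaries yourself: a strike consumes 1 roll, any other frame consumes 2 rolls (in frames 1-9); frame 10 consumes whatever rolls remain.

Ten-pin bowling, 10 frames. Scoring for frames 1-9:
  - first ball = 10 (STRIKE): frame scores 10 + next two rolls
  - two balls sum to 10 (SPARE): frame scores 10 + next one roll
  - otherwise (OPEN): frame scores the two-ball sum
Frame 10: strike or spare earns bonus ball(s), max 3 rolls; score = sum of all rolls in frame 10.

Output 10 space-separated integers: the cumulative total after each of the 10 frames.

Answer: 8 13 30 37 55 63 68 73 81 87

Derivation:
Frame 1: OPEN (1+7=8). Cumulative: 8
Frame 2: OPEN (5+0=5). Cumulative: 13
Frame 3: STRIKE. 10 + next two rolls (7+0) = 17. Cumulative: 30
Frame 4: OPEN (7+0=7). Cumulative: 37
Frame 5: STRIKE. 10 + next two rolls (8+0) = 18. Cumulative: 55
Frame 6: OPEN (8+0=8). Cumulative: 63
Frame 7: OPEN (3+2=5). Cumulative: 68
Frame 8: OPEN (1+4=5). Cumulative: 73
Frame 9: OPEN (7+1=8). Cumulative: 81
Frame 10: OPEN. Sum of all frame-10 rolls (5+1) = 6. Cumulative: 87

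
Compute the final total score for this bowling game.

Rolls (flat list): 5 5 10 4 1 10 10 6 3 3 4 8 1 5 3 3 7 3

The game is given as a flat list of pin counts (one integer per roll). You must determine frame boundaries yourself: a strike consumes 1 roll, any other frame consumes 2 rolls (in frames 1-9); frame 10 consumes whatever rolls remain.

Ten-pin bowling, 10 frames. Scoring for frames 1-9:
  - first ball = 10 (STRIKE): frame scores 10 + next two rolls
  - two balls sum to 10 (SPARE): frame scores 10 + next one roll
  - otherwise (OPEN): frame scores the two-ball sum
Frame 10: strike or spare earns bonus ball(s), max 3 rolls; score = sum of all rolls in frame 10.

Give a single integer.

Answer: 131

Derivation:
Frame 1: SPARE (5+5=10). 10 + next roll (10) = 20. Cumulative: 20
Frame 2: STRIKE. 10 + next two rolls (4+1) = 15. Cumulative: 35
Frame 3: OPEN (4+1=5). Cumulative: 40
Frame 4: STRIKE. 10 + next two rolls (10+6) = 26. Cumulative: 66
Frame 5: STRIKE. 10 + next two rolls (6+3) = 19. Cumulative: 85
Frame 6: OPEN (6+3=9). Cumulative: 94
Frame 7: OPEN (3+4=7). Cumulative: 101
Frame 8: OPEN (8+1=9). Cumulative: 110
Frame 9: OPEN (5+3=8). Cumulative: 118
Frame 10: SPARE. Sum of all frame-10 rolls (3+7+3) = 13. Cumulative: 131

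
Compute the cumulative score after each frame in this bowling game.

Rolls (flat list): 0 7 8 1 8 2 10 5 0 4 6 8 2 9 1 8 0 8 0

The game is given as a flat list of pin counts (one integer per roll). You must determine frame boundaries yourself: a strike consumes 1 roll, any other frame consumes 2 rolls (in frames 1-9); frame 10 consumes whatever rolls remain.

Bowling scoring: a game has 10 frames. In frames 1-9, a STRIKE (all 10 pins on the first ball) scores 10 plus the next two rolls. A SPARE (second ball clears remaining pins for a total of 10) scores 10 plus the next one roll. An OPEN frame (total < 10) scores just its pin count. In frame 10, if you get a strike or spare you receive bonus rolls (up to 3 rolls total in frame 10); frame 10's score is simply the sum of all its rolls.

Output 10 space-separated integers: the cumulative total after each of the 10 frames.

Frame 1: OPEN (0+7=7). Cumulative: 7
Frame 2: OPEN (8+1=9). Cumulative: 16
Frame 3: SPARE (8+2=10). 10 + next roll (10) = 20. Cumulative: 36
Frame 4: STRIKE. 10 + next two rolls (5+0) = 15. Cumulative: 51
Frame 5: OPEN (5+0=5). Cumulative: 56
Frame 6: SPARE (4+6=10). 10 + next roll (8) = 18. Cumulative: 74
Frame 7: SPARE (8+2=10). 10 + next roll (9) = 19. Cumulative: 93
Frame 8: SPARE (9+1=10). 10 + next roll (8) = 18. Cumulative: 111
Frame 9: OPEN (8+0=8). Cumulative: 119
Frame 10: OPEN. Sum of all frame-10 rolls (8+0) = 8. Cumulative: 127

Answer: 7 16 36 51 56 74 93 111 119 127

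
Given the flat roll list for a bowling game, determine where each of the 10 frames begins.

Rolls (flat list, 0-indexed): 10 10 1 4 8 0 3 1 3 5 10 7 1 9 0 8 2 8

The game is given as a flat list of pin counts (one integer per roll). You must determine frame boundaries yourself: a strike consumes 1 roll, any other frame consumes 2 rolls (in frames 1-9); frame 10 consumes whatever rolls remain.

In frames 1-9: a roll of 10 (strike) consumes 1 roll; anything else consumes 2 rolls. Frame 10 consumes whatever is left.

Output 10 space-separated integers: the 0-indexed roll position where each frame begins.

Frame 1 starts at roll index 0: roll=10 (strike), consumes 1 roll
Frame 2 starts at roll index 1: roll=10 (strike), consumes 1 roll
Frame 3 starts at roll index 2: rolls=1,4 (sum=5), consumes 2 rolls
Frame 4 starts at roll index 4: rolls=8,0 (sum=8), consumes 2 rolls
Frame 5 starts at roll index 6: rolls=3,1 (sum=4), consumes 2 rolls
Frame 6 starts at roll index 8: rolls=3,5 (sum=8), consumes 2 rolls
Frame 7 starts at roll index 10: roll=10 (strike), consumes 1 roll
Frame 8 starts at roll index 11: rolls=7,1 (sum=8), consumes 2 rolls
Frame 9 starts at roll index 13: rolls=9,0 (sum=9), consumes 2 rolls
Frame 10 starts at roll index 15: 3 remaining rolls

Answer: 0 1 2 4 6 8 10 11 13 15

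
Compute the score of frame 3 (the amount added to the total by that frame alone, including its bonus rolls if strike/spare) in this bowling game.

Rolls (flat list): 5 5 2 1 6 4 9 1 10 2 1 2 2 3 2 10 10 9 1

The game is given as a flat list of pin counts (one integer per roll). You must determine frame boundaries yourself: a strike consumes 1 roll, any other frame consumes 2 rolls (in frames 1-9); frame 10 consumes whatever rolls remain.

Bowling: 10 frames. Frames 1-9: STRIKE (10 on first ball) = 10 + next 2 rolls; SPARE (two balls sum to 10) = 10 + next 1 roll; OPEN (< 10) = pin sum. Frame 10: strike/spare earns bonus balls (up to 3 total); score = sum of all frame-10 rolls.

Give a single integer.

Frame 1: SPARE (5+5=10). 10 + next roll (2) = 12. Cumulative: 12
Frame 2: OPEN (2+1=3). Cumulative: 15
Frame 3: SPARE (6+4=10). 10 + next roll (9) = 19. Cumulative: 34
Frame 4: SPARE (9+1=10). 10 + next roll (10) = 20. Cumulative: 54
Frame 5: STRIKE. 10 + next two rolls (2+1) = 13. Cumulative: 67

Answer: 19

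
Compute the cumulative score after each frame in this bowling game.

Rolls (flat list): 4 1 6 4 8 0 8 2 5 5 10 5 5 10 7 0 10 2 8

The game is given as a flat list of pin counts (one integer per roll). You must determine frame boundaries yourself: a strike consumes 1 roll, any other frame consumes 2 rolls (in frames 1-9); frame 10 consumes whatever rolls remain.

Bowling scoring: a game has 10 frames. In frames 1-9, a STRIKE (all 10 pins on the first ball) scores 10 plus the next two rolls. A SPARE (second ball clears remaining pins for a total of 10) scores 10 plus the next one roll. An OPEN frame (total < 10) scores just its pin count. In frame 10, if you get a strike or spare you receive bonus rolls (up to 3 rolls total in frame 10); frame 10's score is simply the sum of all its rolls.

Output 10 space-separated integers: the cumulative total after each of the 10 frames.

Answer: 5 23 31 46 66 86 106 123 130 150

Derivation:
Frame 1: OPEN (4+1=5). Cumulative: 5
Frame 2: SPARE (6+4=10). 10 + next roll (8) = 18. Cumulative: 23
Frame 3: OPEN (8+0=8). Cumulative: 31
Frame 4: SPARE (8+2=10). 10 + next roll (5) = 15. Cumulative: 46
Frame 5: SPARE (5+5=10). 10 + next roll (10) = 20. Cumulative: 66
Frame 6: STRIKE. 10 + next two rolls (5+5) = 20. Cumulative: 86
Frame 7: SPARE (5+5=10). 10 + next roll (10) = 20. Cumulative: 106
Frame 8: STRIKE. 10 + next two rolls (7+0) = 17. Cumulative: 123
Frame 9: OPEN (7+0=7). Cumulative: 130
Frame 10: STRIKE. Sum of all frame-10 rolls (10+2+8) = 20. Cumulative: 150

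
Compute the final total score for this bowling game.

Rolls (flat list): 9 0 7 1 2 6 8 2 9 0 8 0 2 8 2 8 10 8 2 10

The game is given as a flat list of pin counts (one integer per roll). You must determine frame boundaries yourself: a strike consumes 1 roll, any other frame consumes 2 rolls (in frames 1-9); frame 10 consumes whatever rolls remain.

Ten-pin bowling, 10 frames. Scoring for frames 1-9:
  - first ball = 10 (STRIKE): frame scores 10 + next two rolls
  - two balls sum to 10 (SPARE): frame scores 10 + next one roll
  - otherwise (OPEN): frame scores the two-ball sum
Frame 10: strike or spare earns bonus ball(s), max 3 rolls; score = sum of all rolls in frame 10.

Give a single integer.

Frame 1: OPEN (9+0=9). Cumulative: 9
Frame 2: OPEN (7+1=8). Cumulative: 17
Frame 3: OPEN (2+6=8). Cumulative: 25
Frame 4: SPARE (8+2=10). 10 + next roll (9) = 19. Cumulative: 44
Frame 5: OPEN (9+0=9). Cumulative: 53
Frame 6: OPEN (8+0=8). Cumulative: 61
Frame 7: SPARE (2+8=10). 10 + next roll (2) = 12. Cumulative: 73
Frame 8: SPARE (2+8=10). 10 + next roll (10) = 20. Cumulative: 93
Frame 9: STRIKE. 10 + next two rolls (8+2) = 20. Cumulative: 113
Frame 10: SPARE. Sum of all frame-10 rolls (8+2+10) = 20. Cumulative: 133

Answer: 133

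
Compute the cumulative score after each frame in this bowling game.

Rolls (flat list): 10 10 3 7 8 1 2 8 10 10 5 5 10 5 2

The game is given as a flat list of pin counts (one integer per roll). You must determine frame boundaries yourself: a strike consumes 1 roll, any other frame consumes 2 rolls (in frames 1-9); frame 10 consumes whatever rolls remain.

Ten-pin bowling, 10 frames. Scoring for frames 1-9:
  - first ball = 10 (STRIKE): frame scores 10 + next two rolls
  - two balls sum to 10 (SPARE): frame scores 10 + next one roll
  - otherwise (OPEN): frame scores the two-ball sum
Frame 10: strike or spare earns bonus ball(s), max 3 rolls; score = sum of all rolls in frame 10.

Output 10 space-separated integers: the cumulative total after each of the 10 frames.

Frame 1: STRIKE. 10 + next two rolls (10+3) = 23. Cumulative: 23
Frame 2: STRIKE. 10 + next two rolls (3+7) = 20. Cumulative: 43
Frame 3: SPARE (3+7=10). 10 + next roll (8) = 18. Cumulative: 61
Frame 4: OPEN (8+1=9). Cumulative: 70
Frame 5: SPARE (2+8=10). 10 + next roll (10) = 20. Cumulative: 90
Frame 6: STRIKE. 10 + next two rolls (10+5) = 25. Cumulative: 115
Frame 7: STRIKE. 10 + next two rolls (5+5) = 20. Cumulative: 135
Frame 8: SPARE (5+5=10). 10 + next roll (10) = 20. Cumulative: 155
Frame 9: STRIKE. 10 + next two rolls (5+2) = 17. Cumulative: 172
Frame 10: OPEN. Sum of all frame-10 rolls (5+2) = 7. Cumulative: 179

Answer: 23 43 61 70 90 115 135 155 172 179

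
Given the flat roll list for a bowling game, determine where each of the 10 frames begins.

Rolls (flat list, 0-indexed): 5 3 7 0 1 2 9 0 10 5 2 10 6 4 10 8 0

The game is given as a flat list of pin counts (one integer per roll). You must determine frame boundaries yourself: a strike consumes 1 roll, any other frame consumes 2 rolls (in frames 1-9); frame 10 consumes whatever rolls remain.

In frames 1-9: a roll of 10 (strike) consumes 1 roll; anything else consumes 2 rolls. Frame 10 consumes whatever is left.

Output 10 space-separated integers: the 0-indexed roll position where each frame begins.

Answer: 0 2 4 6 8 9 11 12 14 15

Derivation:
Frame 1 starts at roll index 0: rolls=5,3 (sum=8), consumes 2 rolls
Frame 2 starts at roll index 2: rolls=7,0 (sum=7), consumes 2 rolls
Frame 3 starts at roll index 4: rolls=1,2 (sum=3), consumes 2 rolls
Frame 4 starts at roll index 6: rolls=9,0 (sum=9), consumes 2 rolls
Frame 5 starts at roll index 8: roll=10 (strike), consumes 1 roll
Frame 6 starts at roll index 9: rolls=5,2 (sum=7), consumes 2 rolls
Frame 7 starts at roll index 11: roll=10 (strike), consumes 1 roll
Frame 8 starts at roll index 12: rolls=6,4 (sum=10), consumes 2 rolls
Frame 9 starts at roll index 14: roll=10 (strike), consumes 1 roll
Frame 10 starts at roll index 15: 2 remaining rolls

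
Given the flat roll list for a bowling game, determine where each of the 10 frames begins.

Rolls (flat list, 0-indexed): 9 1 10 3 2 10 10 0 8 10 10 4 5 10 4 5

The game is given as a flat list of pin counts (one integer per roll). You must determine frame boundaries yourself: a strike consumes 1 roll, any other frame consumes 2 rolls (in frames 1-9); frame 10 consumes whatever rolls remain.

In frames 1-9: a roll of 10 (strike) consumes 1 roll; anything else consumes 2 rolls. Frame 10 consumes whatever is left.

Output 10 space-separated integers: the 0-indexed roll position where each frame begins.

Frame 1 starts at roll index 0: rolls=9,1 (sum=10), consumes 2 rolls
Frame 2 starts at roll index 2: roll=10 (strike), consumes 1 roll
Frame 3 starts at roll index 3: rolls=3,2 (sum=5), consumes 2 rolls
Frame 4 starts at roll index 5: roll=10 (strike), consumes 1 roll
Frame 5 starts at roll index 6: roll=10 (strike), consumes 1 roll
Frame 6 starts at roll index 7: rolls=0,8 (sum=8), consumes 2 rolls
Frame 7 starts at roll index 9: roll=10 (strike), consumes 1 roll
Frame 8 starts at roll index 10: roll=10 (strike), consumes 1 roll
Frame 9 starts at roll index 11: rolls=4,5 (sum=9), consumes 2 rolls
Frame 10 starts at roll index 13: 3 remaining rolls

Answer: 0 2 3 5 6 7 9 10 11 13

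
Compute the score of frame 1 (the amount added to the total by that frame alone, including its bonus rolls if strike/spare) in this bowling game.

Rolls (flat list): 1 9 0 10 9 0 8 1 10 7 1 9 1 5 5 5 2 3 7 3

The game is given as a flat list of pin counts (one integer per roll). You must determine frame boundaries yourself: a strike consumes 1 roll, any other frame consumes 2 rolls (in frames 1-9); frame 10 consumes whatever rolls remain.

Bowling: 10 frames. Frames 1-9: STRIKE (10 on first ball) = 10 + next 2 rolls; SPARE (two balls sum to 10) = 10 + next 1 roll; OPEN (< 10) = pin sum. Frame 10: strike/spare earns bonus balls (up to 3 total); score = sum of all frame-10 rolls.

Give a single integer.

Frame 1: SPARE (1+9=10). 10 + next roll (0) = 10. Cumulative: 10
Frame 2: SPARE (0+10=10). 10 + next roll (9) = 19. Cumulative: 29
Frame 3: OPEN (9+0=9). Cumulative: 38

Answer: 10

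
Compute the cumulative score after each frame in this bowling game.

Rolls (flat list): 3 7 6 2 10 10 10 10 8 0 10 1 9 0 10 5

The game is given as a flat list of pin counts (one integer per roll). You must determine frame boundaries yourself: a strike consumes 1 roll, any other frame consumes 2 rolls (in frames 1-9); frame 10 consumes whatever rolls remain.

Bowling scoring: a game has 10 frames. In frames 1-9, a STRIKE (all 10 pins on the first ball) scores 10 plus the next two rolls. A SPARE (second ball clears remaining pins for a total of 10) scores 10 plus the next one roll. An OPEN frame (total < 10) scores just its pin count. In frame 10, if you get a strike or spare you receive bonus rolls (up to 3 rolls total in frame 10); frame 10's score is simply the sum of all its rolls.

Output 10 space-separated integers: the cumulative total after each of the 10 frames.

Frame 1: SPARE (3+7=10). 10 + next roll (6) = 16. Cumulative: 16
Frame 2: OPEN (6+2=8). Cumulative: 24
Frame 3: STRIKE. 10 + next two rolls (10+10) = 30. Cumulative: 54
Frame 4: STRIKE. 10 + next two rolls (10+10) = 30. Cumulative: 84
Frame 5: STRIKE. 10 + next two rolls (10+8) = 28. Cumulative: 112
Frame 6: STRIKE. 10 + next two rolls (8+0) = 18. Cumulative: 130
Frame 7: OPEN (8+0=8). Cumulative: 138
Frame 8: STRIKE. 10 + next two rolls (1+9) = 20. Cumulative: 158
Frame 9: SPARE (1+9=10). 10 + next roll (0) = 10. Cumulative: 168
Frame 10: SPARE. Sum of all frame-10 rolls (0+10+5) = 15. Cumulative: 183

Answer: 16 24 54 84 112 130 138 158 168 183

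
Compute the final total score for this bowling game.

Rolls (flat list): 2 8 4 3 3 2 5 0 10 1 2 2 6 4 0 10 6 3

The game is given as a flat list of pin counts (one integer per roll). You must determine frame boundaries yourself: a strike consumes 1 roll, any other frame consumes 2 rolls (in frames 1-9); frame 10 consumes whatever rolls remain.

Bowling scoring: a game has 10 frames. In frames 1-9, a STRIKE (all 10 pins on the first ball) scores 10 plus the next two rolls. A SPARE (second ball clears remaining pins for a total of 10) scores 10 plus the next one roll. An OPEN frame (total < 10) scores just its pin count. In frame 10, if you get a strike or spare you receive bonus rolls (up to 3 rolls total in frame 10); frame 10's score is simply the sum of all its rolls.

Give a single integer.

Answer: 87

Derivation:
Frame 1: SPARE (2+8=10). 10 + next roll (4) = 14. Cumulative: 14
Frame 2: OPEN (4+3=7). Cumulative: 21
Frame 3: OPEN (3+2=5). Cumulative: 26
Frame 4: OPEN (5+0=5). Cumulative: 31
Frame 5: STRIKE. 10 + next two rolls (1+2) = 13. Cumulative: 44
Frame 6: OPEN (1+2=3). Cumulative: 47
Frame 7: OPEN (2+6=8). Cumulative: 55
Frame 8: OPEN (4+0=4). Cumulative: 59
Frame 9: STRIKE. 10 + next two rolls (6+3) = 19. Cumulative: 78
Frame 10: OPEN. Sum of all frame-10 rolls (6+3) = 9. Cumulative: 87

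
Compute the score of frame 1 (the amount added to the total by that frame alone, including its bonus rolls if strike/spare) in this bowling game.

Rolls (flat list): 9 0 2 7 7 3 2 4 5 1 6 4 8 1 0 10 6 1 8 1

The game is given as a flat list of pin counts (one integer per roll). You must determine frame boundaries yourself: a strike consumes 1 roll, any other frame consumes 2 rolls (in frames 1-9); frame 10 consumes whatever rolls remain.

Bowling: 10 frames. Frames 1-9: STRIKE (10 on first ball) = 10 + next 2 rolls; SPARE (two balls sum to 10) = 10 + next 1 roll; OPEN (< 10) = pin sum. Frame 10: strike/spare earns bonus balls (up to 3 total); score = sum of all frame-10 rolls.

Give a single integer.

Frame 1: OPEN (9+0=9). Cumulative: 9
Frame 2: OPEN (2+7=9). Cumulative: 18
Frame 3: SPARE (7+3=10). 10 + next roll (2) = 12. Cumulative: 30

Answer: 9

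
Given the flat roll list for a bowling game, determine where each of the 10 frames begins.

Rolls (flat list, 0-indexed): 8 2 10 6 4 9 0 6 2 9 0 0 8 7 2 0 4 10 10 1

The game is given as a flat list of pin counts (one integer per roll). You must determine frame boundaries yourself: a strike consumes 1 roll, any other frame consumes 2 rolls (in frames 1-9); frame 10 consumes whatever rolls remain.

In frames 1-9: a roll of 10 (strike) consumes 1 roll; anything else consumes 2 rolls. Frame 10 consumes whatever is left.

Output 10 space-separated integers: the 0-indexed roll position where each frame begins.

Answer: 0 2 3 5 7 9 11 13 15 17

Derivation:
Frame 1 starts at roll index 0: rolls=8,2 (sum=10), consumes 2 rolls
Frame 2 starts at roll index 2: roll=10 (strike), consumes 1 roll
Frame 3 starts at roll index 3: rolls=6,4 (sum=10), consumes 2 rolls
Frame 4 starts at roll index 5: rolls=9,0 (sum=9), consumes 2 rolls
Frame 5 starts at roll index 7: rolls=6,2 (sum=8), consumes 2 rolls
Frame 6 starts at roll index 9: rolls=9,0 (sum=9), consumes 2 rolls
Frame 7 starts at roll index 11: rolls=0,8 (sum=8), consumes 2 rolls
Frame 8 starts at roll index 13: rolls=7,2 (sum=9), consumes 2 rolls
Frame 9 starts at roll index 15: rolls=0,4 (sum=4), consumes 2 rolls
Frame 10 starts at roll index 17: 3 remaining rolls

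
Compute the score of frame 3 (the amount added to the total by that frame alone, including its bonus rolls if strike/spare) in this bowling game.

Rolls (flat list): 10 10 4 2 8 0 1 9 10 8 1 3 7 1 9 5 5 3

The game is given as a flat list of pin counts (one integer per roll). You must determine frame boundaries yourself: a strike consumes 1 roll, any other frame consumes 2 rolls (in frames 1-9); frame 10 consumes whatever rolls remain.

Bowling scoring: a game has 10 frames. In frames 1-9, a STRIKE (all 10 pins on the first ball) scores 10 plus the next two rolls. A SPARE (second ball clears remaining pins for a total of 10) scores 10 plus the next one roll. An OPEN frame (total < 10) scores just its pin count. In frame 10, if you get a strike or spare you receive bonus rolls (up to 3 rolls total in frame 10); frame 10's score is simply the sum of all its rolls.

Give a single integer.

Answer: 6

Derivation:
Frame 1: STRIKE. 10 + next two rolls (10+4) = 24. Cumulative: 24
Frame 2: STRIKE. 10 + next two rolls (4+2) = 16. Cumulative: 40
Frame 3: OPEN (4+2=6). Cumulative: 46
Frame 4: OPEN (8+0=8). Cumulative: 54
Frame 5: SPARE (1+9=10). 10 + next roll (10) = 20. Cumulative: 74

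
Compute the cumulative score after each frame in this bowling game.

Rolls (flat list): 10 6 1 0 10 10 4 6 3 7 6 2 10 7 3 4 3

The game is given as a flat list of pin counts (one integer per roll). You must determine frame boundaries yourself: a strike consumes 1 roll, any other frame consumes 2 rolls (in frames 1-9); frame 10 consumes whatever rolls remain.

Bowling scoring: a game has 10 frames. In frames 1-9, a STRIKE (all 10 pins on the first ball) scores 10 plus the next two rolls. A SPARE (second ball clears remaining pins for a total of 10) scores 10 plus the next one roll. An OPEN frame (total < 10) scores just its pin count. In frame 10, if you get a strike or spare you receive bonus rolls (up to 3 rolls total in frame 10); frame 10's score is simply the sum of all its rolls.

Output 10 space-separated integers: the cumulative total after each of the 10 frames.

Frame 1: STRIKE. 10 + next two rolls (6+1) = 17. Cumulative: 17
Frame 2: OPEN (6+1=7). Cumulative: 24
Frame 3: SPARE (0+10=10). 10 + next roll (10) = 20. Cumulative: 44
Frame 4: STRIKE. 10 + next two rolls (4+6) = 20. Cumulative: 64
Frame 5: SPARE (4+6=10). 10 + next roll (3) = 13. Cumulative: 77
Frame 6: SPARE (3+7=10). 10 + next roll (6) = 16. Cumulative: 93
Frame 7: OPEN (6+2=8). Cumulative: 101
Frame 8: STRIKE. 10 + next two rolls (7+3) = 20. Cumulative: 121
Frame 9: SPARE (7+3=10). 10 + next roll (4) = 14. Cumulative: 135
Frame 10: OPEN. Sum of all frame-10 rolls (4+3) = 7. Cumulative: 142

Answer: 17 24 44 64 77 93 101 121 135 142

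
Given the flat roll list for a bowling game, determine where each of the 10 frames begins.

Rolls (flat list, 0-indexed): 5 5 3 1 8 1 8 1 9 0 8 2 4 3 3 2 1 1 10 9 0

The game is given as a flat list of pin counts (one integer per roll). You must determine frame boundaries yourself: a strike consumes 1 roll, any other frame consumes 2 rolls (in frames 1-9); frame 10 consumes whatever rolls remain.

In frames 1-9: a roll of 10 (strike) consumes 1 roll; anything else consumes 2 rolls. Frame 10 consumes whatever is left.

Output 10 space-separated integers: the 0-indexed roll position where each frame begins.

Answer: 0 2 4 6 8 10 12 14 16 18

Derivation:
Frame 1 starts at roll index 0: rolls=5,5 (sum=10), consumes 2 rolls
Frame 2 starts at roll index 2: rolls=3,1 (sum=4), consumes 2 rolls
Frame 3 starts at roll index 4: rolls=8,1 (sum=9), consumes 2 rolls
Frame 4 starts at roll index 6: rolls=8,1 (sum=9), consumes 2 rolls
Frame 5 starts at roll index 8: rolls=9,0 (sum=9), consumes 2 rolls
Frame 6 starts at roll index 10: rolls=8,2 (sum=10), consumes 2 rolls
Frame 7 starts at roll index 12: rolls=4,3 (sum=7), consumes 2 rolls
Frame 8 starts at roll index 14: rolls=3,2 (sum=5), consumes 2 rolls
Frame 9 starts at roll index 16: rolls=1,1 (sum=2), consumes 2 rolls
Frame 10 starts at roll index 18: 3 remaining rolls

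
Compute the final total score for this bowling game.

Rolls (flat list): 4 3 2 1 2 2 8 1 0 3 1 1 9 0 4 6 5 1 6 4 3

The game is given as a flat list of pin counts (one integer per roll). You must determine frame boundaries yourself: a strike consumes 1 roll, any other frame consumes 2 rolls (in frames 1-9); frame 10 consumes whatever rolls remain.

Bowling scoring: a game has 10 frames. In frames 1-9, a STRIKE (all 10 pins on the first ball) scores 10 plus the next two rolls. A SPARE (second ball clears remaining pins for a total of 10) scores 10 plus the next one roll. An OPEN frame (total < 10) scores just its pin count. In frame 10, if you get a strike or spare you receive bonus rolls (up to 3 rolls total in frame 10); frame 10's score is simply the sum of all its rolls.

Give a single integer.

Frame 1: OPEN (4+3=7). Cumulative: 7
Frame 2: OPEN (2+1=3). Cumulative: 10
Frame 3: OPEN (2+2=4). Cumulative: 14
Frame 4: OPEN (8+1=9). Cumulative: 23
Frame 5: OPEN (0+3=3). Cumulative: 26
Frame 6: OPEN (1+1=2). Cumulative: 28
Frame 7: OPEN (9+0=9). Cumulative: 37
Frame 8: SPARE (4+6=10). 10 + next roll (5) = 15. Cumulative: 52
Frame 9: OPEN (5+1=6). Cumulative: 58
Frame 10: SPARE. Sum of all frame-10 rolls (6+4+3) = 13. Cumulative: 71

Answer: 71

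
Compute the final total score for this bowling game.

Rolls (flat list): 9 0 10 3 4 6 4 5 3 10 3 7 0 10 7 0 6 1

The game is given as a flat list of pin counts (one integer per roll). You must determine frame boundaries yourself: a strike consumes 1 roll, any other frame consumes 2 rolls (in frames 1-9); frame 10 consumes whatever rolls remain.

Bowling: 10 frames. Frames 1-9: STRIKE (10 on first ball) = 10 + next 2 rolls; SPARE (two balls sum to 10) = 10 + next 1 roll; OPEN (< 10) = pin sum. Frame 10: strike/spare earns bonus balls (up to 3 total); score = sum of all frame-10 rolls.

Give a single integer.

Frame 1: OPEN (9+0=9). Cumulative: 9
Frame 2: STRIKE. 10 + next two rolls (3+4) = 17. Cumulative: 26
Frame 3: OPEN (3+4=7). Cumulative: 33
Frame 4: SPARE (6+4=10). 10 + next roll (5) = 15. Cumulative: 48
Frame 5: OPEN (5+3=8). Cumulative: 56
Frame 6: STRIKE. 10 + next two rolls (3+7) = 20. Cumulative: 76
Frame 7: SPARE (3+7=10). 10 + next roll (0) = 10. Cumulative: 86
Frame 8: SPARE (0+10=10). 10 + next roll (7) = 17. Cumulative: 103
Frame 9: OPEN (7+0=7). Cumulative: 110
Frame 10: OPEN. Sum of all frame-10 rolls (6+1) = 7. Cumulative: 117

Answer: 117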